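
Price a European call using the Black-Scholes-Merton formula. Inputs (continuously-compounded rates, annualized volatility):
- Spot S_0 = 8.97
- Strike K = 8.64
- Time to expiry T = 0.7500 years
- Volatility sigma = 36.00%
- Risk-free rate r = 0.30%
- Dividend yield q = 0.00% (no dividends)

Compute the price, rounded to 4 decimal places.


d1 = (ln(S/K) + (r - q + 0.5*sigma^2) * T) / (sigma * sqrt(T)) = 0.28332853
d2 = d1 - sigma * sqrt(T) = -0.02844062
exp(-rT) = 0.99775253; exp(-qT) = 1.00000000
C = S_0 * exp(-qT) * N(d1) - K * exp(-rT) * N(d2)
N(d1) = 0.61153749; N(d2) = 0.48865536
C = 8.9700 * 1.00000000 * 0.61153749 - 8.6400 * 0.99775253 * 0.48865536 = 1.2730

Answer: Price = 1.2730


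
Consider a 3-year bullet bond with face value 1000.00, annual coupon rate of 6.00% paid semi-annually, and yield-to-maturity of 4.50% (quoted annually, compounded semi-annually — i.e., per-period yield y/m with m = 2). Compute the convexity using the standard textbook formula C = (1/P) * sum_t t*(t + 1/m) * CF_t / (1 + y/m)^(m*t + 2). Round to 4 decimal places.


Answer: Convexity = 9.1306

Derivation:
Coupon per period c = face * coupon_rate / m = 30.000000
Periods per year m = 2; per-period yield y/m = 0.022500
Number of cashflows N = 6
Cashflows (t years, CF_t, discount factor 1/(1+y/m)^(m*t), PV):
  t = 0.5000: CF_t = 30.000000, DF = 0.977995, PV = 29.339853
  t = 1.0000: CF_t = 30.000000, DF = 0.956474, PV = 28.694233
  t = 1.5000: CF_t = 30.000000, DF = 0.935427, PV = 28.062820
  t = 2.0000: CF_t = 30.000000, DF = 0.914843, PV = 27.445300
  t = 2.5000: CF_t = 30.000000, DF = 0.894712, PV = 26.841370
  t = 3.0000: CF_t = 1030.000000, DF = 0.875024, PV = 901.275000
Price P = sum_t PV_t = 1041.658576
Convexity numerator sum_t t*(t + 1/m) * CF_t / (1+y/m)^(m*t + 2):
  t = 0.5000: term = 14.031410
  t = 1.0000: term = 41.167951
  t = 1.5000: term = 80.524109
  t = 2.0000: term = 131.253641
  t = 2.5000: term = 192.548128
  t = 3.0000: term = 9051.488216
Convexity = (1/P) * sum = 9511.013454 / 1041.658576 = 9.130644


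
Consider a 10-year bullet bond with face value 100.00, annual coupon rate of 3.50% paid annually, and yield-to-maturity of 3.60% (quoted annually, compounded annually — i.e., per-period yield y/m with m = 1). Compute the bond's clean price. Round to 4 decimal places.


Answer: Price = 99.1725

Derivation:
Coupon per period c = face * coupon_rate / m = 3.500000
Periods per year m = 1; per-period yield y/m = 0.036000
Number of cashflows N = 10
Cashflows (t years, CF_t, discount factor 1/(1+y/m)^(m*t), PV):
  t = 1.0000: CF_t = 3.500000, DF = 0.965251, PV = 3.378378
  t = 2.0000: CF_t = 3.500000, DF = 0.931709, PV = 3.260983
  t = 3.0000: CF_t = 3.500000, DF = 0.899333, PV = 3.147667
  t = 4.0000: CF_t = 3.500000, DF = 0.868082, PV = 3.038289
  t = 5.0000: CF_t = 3.500000, DF = 0.837917, PV = 2.932711
  t = 6.0000: CF_t = 3.500000, DF = 0.808801, PV = 2.830802
  t = 7.0000: CF_t = 3.500000, DF = 0.780696, PV = 2.732434
  t = 8.0000: CF_t = 3.500000, DF = 0.753567, PV = 2.637485
  t = 9.0000: CF_t = 3.500000, DF = 0.727381, PV = 2.545835
  t = 10.0000: CF_t = 103.500000, DF = 0.702106, PV = 72.667931
Price P = sum_t PV_t = 99.172516


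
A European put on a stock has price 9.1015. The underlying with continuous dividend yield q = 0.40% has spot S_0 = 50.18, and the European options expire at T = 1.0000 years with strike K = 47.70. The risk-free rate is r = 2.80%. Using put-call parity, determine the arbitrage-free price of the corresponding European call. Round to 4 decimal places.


Answer: Call price = 12.6983

Derivation:
Put-call parity: C - P = S_0 * exp(-qT) - K * exp(-rT).
S_0 * exp(-qT) = 50.1800 * 0.99600799 = 49.97968091
K * exp(-rT) = 47.7000 * 0.97238837 = 46.38292510
C = P + S*exp(-qT) - K*exp(-rT)
C = 9.1015 + 49.97968091 - 46.38292510 = 12.6983


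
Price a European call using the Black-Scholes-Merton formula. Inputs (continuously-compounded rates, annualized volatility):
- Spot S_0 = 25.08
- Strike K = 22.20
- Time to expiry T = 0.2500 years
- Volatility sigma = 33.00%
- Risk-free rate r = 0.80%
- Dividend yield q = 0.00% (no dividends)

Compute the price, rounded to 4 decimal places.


Answer: Price = 3.4323

Derivation:
d1 = (ln(S/K) + (r - q + 0.5*sigma^2) * T) / (sigma * sqrt(T)) = 0.83388441
d2 = d1 - sigma * sqrt(T) = 0.66888441
exp(-rT) = 0.99800200; exp(-qT) = 1.00000000
C = S_0 * exp(-qT) * N(d1) - K * exp(-rT) * N(d2)
N(d1) = 0.79782694; N(d2) = 0.74821539
C = 25.0800 * 1.00000000 * 0.79782694 - 22.2000 * 0.99800200 * 0.74821539 = 3.4323


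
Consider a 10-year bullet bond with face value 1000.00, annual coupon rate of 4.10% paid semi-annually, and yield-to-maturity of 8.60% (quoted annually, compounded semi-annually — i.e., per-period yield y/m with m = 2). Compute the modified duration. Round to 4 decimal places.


Coupon per period c = face * coupon_rate / m = 20.500000
Periods per year m = 2; per-period yield y/m = 0.043000
Number of cashflows N = 20
Cashflows (t years, CF_t, discount factor 1/(1+y/m)^(m*t), PV):
  t = 0.5000: CF_t = 20.500000, DF = 0.958773, PV = 19.654842
  t = 1.0000: CF_t = 20.500000, DF = 0.919245, PV = 18.844527
  t = 1.5000: CF_t = 20.500000, DF = 0.881347, PV = 18.067619
  t = 2.0000: CF_t = 20.500000, DF = 0.845012, PV = 17.322742
  t = 2.5000: CF_t = 20.500000, DF = 0.810174, PV = 16.608573
  t = 3.0000: CF_t = 20.500000, DF = 0.776773, PV = 15.923848
  t = 3.5000: CF_t = 20.500000, DF = 0.744749, PV = 15.267351
  t = 4.0000: CF_t = 20.500000, DF = 0.714045, PV = 14.637921
  t = 4.5000: CF_t = 20.500000, DF = 0.684607, PV = 14.034440
  t = 5.0000: CF_t = 20.500000, DF = 0.656382, PV = 13.455839
  t = 5.5000: CF_t = 20.500000, DF = 0.629322, PV = 12.901092
  t = 6.0000: CF_t = 20.500000, DF = 0.603376, PV = 12.369216
  t = 6.5000: CF_t = 20.500000, DF = 0.578501, PV = 11.859267
  t = 7.0000: CF_t = 20.500000, DF = 0.554651, PV = 11.370342
  t = 7.5000: CF_t = 20.500000, DF = 0.531784, PV = 10.901575
  t = 8.0000: CF_t = 20.500000, DF = 0.509860, PV = 10.452133
  t = 8.5000: CF_t = 20.500000, DF = 0.488840, PV = 10.021220
  t = 9.0000: CF_t = 20.500000, DF = 0.468687, PV = 9.608073
  t = 9.5000: CF_t = 20.500000, DF = 0.449364, PV = 9.211959
  t = 10.0000: CF_t = 1020.500000, DF = 0.430838, PV = 439.670007
Price P = sum_t PV_t = 702.182586
First compute Macaulay numerator sum_t t * PV_t:
  t * PV_t at t = 0.5000: 9.827421
  t * PV_t at t = 1.0000: 18.844527
  t * PV_t at t = 1.5000: 27.101429
  t * PV_t at t = 2.0000: 34.645483
  t * PV_t at t = 2.5000: 41.521432
  t * PV_t at t = 3.0000: 47.771543
  t * PV_t at t = 3.5000: 53.435730
  t * PV_t at t = 4.0000: 58.551683
  t * PV_t at t = 4.5000: 63.154980
  t * PV_t at t = 5.0000: 67.279194
  t * PV_t at t = 5.5000: 70.956005
  t * PV_t at t = 6.0000: 74.215294
  t * PV_t at t = 6.5000: 77.085236
  t * PV_t at t = 7.0000: 79.592397
  t * PV_t at t = 7.5000: 81.761810
  t * PV_t at t = 8.0000: 83.617064
  t * PV_t at t = 8.5000: 85.180374
  t * PV_t at t = 9.0000: 86.472660
  t * PV_t at t = 9.5000: 87.513611
  t * PV_t at t = 10.0000: 4396.700072
Macaulay duration D = 5545.227946 / 702.182586 = 7.897131
Modified duration = D / (1 + y/m) = 7.897131 / (1 + 0.043000) = 7.571554

Answer: Modified duration = 7.5716


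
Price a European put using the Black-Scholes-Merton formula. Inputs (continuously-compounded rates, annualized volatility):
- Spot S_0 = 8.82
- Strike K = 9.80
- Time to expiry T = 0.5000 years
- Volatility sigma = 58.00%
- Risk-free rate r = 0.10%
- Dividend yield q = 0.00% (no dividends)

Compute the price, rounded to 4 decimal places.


d1 = (ln(S/K) + (r - q + 0.5*sigma^2) * T) / (sigma * sqrt(T)) = -0.05062035
d2 = d1 - sigma * sqrt(T) = -0.46074228
exp(-rT) = 0.99950012; exp(-qT) = 1.00000000
P = K * exp(-rT) * N(-d2) - S_0 * exp(-qT) * N(-d1)
N(-d1) = 0.52018598; N(-d2) = 0.67750824
P = 9.8000 * 0.99950012 * 0.67750824 - 8.8200 * 1.00000000 * 0.52018598 = 2.0482

Answer: Price = 2.0482


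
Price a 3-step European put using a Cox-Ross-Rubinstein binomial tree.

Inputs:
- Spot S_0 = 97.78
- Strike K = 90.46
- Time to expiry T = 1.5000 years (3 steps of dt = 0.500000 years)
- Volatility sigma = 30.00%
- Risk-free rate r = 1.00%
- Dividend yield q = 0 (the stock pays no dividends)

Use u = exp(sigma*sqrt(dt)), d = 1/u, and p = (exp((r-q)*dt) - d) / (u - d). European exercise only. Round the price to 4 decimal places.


Answer: Price = V(0,0) = 10.5574

Derivation:
dt = T/N = 0.500000
u = exp(sigma*sqrt(dt)) = 1.236311; d = 1/u = 0.808858
p = (exp((r-q)*dt) - d) / (u - d) = 0.458891
Discount per step: exp(-r*dt) = 0.995012
Stock lattice S(k, i) with i counting down-moves:
  k=0: S(0,0) = 97.7800
  k=1: S(1,0) = 120.8865; S(1,1) = 79.0901
  k=2: S(2,0) = 149.4533; S(2,1) = 97.7800; S(2,2) = 63.9727
  k=3: S(3,0) = 184.7708; S(3,1) = 120.8865; S(3,2) = 79.0901; S(3,3) = 51.7448
Terminal payoffs V(N, i) = max(K - S_T, 0):
  V(3,0) = 0.000000; V(3,1) = 0.000000; V(3,2) = 11.369875; V(3,3) = 38.715199
Backward induction: V(k, i) = exp(-r*dt) * [p * V(k+1, i) + (1-p) * V(k+1, i+1)].
  V(2,0) = exp(-r*dt) * [p*0.000000 + (1-p)*0.000000] = 0.000000
  V(2,1) = exp(-r*dt) * [p*0.000000 + (1-p)*11.369875] = 6.121652
  V(2,2) = exp(-r*dt) * [p*11.369875 + (1-p)*38.715199] = 26.036157
  V(1,0) = exp(-r*dt) * [p*0.000000 + (1-p)*6.121652] = 3.295957
  V(1,1) = exp(-r*dt) * [p*6.121652 + (1-p)*26.036157] = 16.813284
  V(0,0) = exp(-r*dt) * [p*3.295957 + (1-p)*16.813284] = 10.557379


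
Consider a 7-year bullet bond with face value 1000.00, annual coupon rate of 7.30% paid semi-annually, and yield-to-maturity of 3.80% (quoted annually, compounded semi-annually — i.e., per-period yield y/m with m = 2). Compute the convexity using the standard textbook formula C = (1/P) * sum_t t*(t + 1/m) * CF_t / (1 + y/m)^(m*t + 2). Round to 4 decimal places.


Coupon per period c = face * coupon_rate / m = 36.500000
Periods per year m = 2; per-period yield y/m = 0.019000
Number of cashflows N = 14
Cashflows (t years, CF_t, discount factor 1/(1+y/m)^(m*t), PV):
  t = 0.5000: CF_t = 36.500000, DF = 0.981354, PV = 35.819431
  t = 1.0000: CF_t = 36.500000, DF = 0.963056, PV = 35.151551
  t = 1.5000: CF_t = 36.500000, DF = 0.945099, PV = 34.496125
  t = 2.0000: CF_t = 36.500000, DF = 0.927477, PV = 33.852919
  t = 2.5000: CF_t = 36.500000, DF = 0.910184, PV = 33.221707
  t = 3.0000: CF_t = 36.500000, DF = 0.893213, PV = 32.602264
  t = 3.5000: CF_t = 36.500000, DF = 0.876558, PV = 31.994371
  t = 4.0000: CF_t = 36.500000, DF = 0.860214, PV = 31.397813
  t = 4.5000: CF_t = 36.500000, DF = 0.844175, PV = 30.812377
  t = 5.0000: CF_t = 36.500000, DF = 0.828434, PV = 30.237858
  t = 5.5000: CF_t = 36.500000, DF = 0.812988, PV = 29.674051
  t = 6.0000: CF_t = 36.500000, DF = 0.797829, PV = 29.120757
  t = 6.5000: CF_t = 36.500000, DF = 0.782953, PV = 28.577779
  t = 7.0000: CF_t = 1036.500000, DF = 0.768354, PV = 796.399045
Price P = sum_t PV_t = 1213.358048
Convexity numerator sum_t t*(t + 1/m) * CF_t / (1+y/m)^(m*t + 2):
  t = 0.5000: term = 17.248062
  t = 1.0000: term = 50.779379
  t = 1.5000: term = 99.665121
  t = 2.0000: term = 163.011320
  t = 2.5000: term = 239.957782
  t = 3.0000: term = 329.677032
  t = 3.5000: term = 431.373283
  t = 4.0000: term = 544.281445
  t = 4.5000: term = 667.666150
  t = 5.0000: term = 800.820810
  t = 5.5000: term = 943.066705
  t = 6.0000: term = 1093.752089
  t = 6.5000: term = 1252.251328
  t = 7.0000: term = 40266.294516
Convexity = (1/P) * sum = 46899.845024 / 1213.358048 = 38.652931

Answer: Convexity = 38.6529


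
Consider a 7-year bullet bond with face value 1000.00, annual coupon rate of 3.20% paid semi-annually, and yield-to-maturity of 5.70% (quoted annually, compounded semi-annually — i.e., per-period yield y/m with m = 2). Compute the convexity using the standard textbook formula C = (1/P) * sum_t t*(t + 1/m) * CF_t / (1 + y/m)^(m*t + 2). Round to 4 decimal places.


Coupon per period c = face * coupon_rate / m = 16.000000
Periods per year m = 2; per-period yield y/m = 0.028500
Number of cashflows N = 14
Cashflows (t years, CF_t, discount factor 1/(1+y/m)^(m*t), PV):
  t = 0.5000: CF_t = 16.000000, DF = 0.972290, PV = 15.556636
  t = 1.0000: CF_t = 16.000000, DF = 0.945347, PV = 15.125557
  t = 1.5000: CF_t = 16.000000, DF = 0.919152, PV = 14.706424
  t = 2.0000: CF_t = 16.000000, DF = 0.893682, PV = 14.298906
  t = 2.5000: CF_t = 16.000000, DF = 0.868917, PV = 13.902679
  t = 3.0000: CF_t = 16.000000, DF = 0.844840, PV = 13.517432
  t = 3.5000: CF_t = 16.000000, DF = 0.821429, PV = 13.142861
  t = 4.0000: CF_t = 16.000000, DF = 0.798667, PV = 12.778669
  t = 4.5000: CF_t = 16.000000, DF = 0.776536, PV = 12.424569
  t = 5.0000: CF_t = 16.000000, DF = 0.755018, PV = 12.080281
  t = 5.5000: CF_t = 16.000000, DF = 0.734096, PV = 11.745533
  t = 6.0000: CF_t = 16.000000, DF = 0.713754, PV = 11.420061
  t = 6.5000: CF_t = 16.000000, DF = 0.693976, PV = 11.103608
  t = 7.0000: CF_t = 1016.000000, DF = 0.674745, PV = 685.541205
Price P = sum_t PV_t = 857.344421
Convexity numerator sum_t t*(t + 1/m) * CF_t / (1+y/m)^(m*t + 2):
  t = 0.5000: term = 7.353212
  t = 1.0000: term = 21.448358
  t = 1.5000: term = 41.708038
  t = 2.0000: term = 67.587162
  t = 2.5000: term = 98.571457
  t = 3.0000: term = 134.176022
  t = 3.5000: term = 173.943960
  t = 4.0000: term = 217.445051
  t = 4.5000: term = 264.274491
  t = 5.0000: term = 314.051682
  t = 5.5000: term = 366.419075
  t = 6.0000: term = 421.041055
  t = 6.5000: term = 477.602882
  t = 7.0000: term = 34023.914227
Convexity = (1/P) * sum = 36629.536672 / 857.344421 = 42.724412

Answer: Convexity = 42.7244


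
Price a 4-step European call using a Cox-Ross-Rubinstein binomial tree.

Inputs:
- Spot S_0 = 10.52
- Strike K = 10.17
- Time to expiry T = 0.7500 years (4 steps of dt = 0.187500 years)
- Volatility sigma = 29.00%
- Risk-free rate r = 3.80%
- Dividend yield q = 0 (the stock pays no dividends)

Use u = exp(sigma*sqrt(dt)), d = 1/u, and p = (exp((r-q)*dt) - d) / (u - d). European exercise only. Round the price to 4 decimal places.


dt = T/N = 0.187500
u = exp(sigma*sqrt(dt)) = 1.133799; d = 1/u = 0.881991
p = (exp((r-q)*dt) - d) / (u - d) = 0.497044
Discount per step: exp(-r*dt) = 0.992900
Stock lattice S(k, i) with i counting down-moves:
  k=0: S(0,0) = 10.5200
  k=1: S(1,0) = 11.9276; S(1,1) = 9.2785
  k=2: S(2,0) = 13.5235; S(2,1) = 10.5200; S(2,2) = 8.1836
  k=3: S(3,0) = 15.3329; S(3,1) = 11.9276; S(3,2) = 9.2785; S(3,3) = 7.2179
  k=4: S(4,0) = 17.3844; S(4,1) = 13.5235; S(4,2) = 10.5200; S(4,3) = 8.1836; S(4,4) = 6.3661
Terminal payoffs V(N, i) = max(S_T - K, 0):
  V(4,0) = 7.214395; V(4,1) = 3.353455; V(4,2) = 0.350000; V(4,3) = 0.000000; V(4,4) = 0.000000
Backward induction: V(k, i) = exp(-r*dt) * [p * V(k+1, i) + (1-p) * V(k+1, i+1)].
  V(3,0) = exp(-r*dt) * [p*7.214395 + (1-p)*3.353455] = 5.235079
  V(3,1) = exp(-r*dt) * [p*3.353455 + (1-p)*0.350000] = 1.829766
  V(3,2) = exp(-r*dt) * [p*0.350000 + (1-p)*0.000000] = 0.172730
  V(3,3) = exp(-r*dt) * [p*0.000000 + (1-p)*0.000000] = 0.000000
  V(2,0) = exp(-r*dt) * [p*5.235079 + (1-p)*1.829766] = 3.497350
  V(2,1) = exp(-r*dt) * [p*1.829766 + (1-p)*0.172730] = 0.989277
  V(2,2) = exp(-r*dt) * [p*0.172730 + (1-p)*0.000000] = 0.085245
  V(1,0) = exp(-r*dt) * [p*3.497350 + (1-p)*0.989277] = 2.220026
  V(1,1) = exp(-r*dt) * [p*0.989277 + (1-p)*0.085245] = 0.530793
  V(0,0) = exp(-r*dt) * [p*2.220026 + (1-p)*0.530793] = 1.360687

Answer: Price = V(0,0) = 1.3607


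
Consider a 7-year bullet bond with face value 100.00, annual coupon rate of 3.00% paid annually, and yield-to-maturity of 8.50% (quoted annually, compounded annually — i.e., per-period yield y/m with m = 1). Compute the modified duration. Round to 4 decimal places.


Answer: Modified duration = 5.7968

Derivation:
Coupon per period c = face * coupon_rate / m = 3.000000
Periods per year m = 1; per-period yield y/m = 0.085000
Number of cashflows N = 7
Cashflows (t years, CF_t, discount factor 1/(1+y/m)^(m*t), PV):
  t = 1.0000: CF_t = 3.000000, DF = 0.921659, PV = 2.764977
  t = 2.0000: CF_t = 3.000000, DF = 0.849455, PV = 2.548366
  t = 3.0000: CF_t = 3.000000, DF = 0.782908, PV = 2.348724
  t = 4.0000: CF_t = 3.000000, DF = 0.721574, PV = 2.164723
  t = 5.0000: CF_t = 3.000000, DF = 0.665045, PV = 1.995136
  t = 6.0000: CF_t = 3.000000, DF = 0.612945, PV = 1.838835
  t = 7.0000: CF_t = 103.000000, DF = 0.564926, PV = 58.187414
Price P = sum_t PV_t = 71.848176
First compute Macaulay numerator sum_t t * PV_t:
  t * PV_t at t = 1.0000: 2.764977
  t * PV_t at t = 2.0000: 5.096732
  t * PV_t at t = 3.0000: 7.046173
  t * PV_t at t = 4.0000: 8.658891
  t * PV_t at t = 5.0000: 9.975681
  t * PV_t at t = 6.0000: 11.033012
  t * PV_t at t = 7.0000: 407.311899
Macaulay duration D = 451.887365 / 71.848176 = 6.289476
Modified duration = D / (1 + y/m) = 6.289476 / (1 + 0.085000) = 5.796752


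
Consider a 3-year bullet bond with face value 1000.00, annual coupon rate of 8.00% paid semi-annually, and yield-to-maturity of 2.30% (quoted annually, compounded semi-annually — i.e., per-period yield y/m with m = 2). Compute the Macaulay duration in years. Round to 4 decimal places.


Answer: Macaulay duration = 2.7491 years

Derivation:
Coupon per period c = face * coupon_rate / m = 40.000000
Periods per year m = 2; per-period yield y/m = 0.011500
Number of cashflows N = 6
Cashflows (t years, CF_t, discount factor 1/(1+y/m)^(m*t), PV):
  t = 0.5000: CF_t = 40.000000, DF = 0.988631, PV = 39.545230
  t = 1.0000: CF_t = 40.000000, DF = 0.977391, PV = 39.095630
  t = 1.5000: CF_t = 40.000000, DF = 0.966279, PV = 38.651142
  t = 2.0000: CF_t = 40.000000, DF = 0.955293, PV = 38.211707
  t = 2.5000: CF_t = 40.000000, DF = 0.944432, PV = 37.777269
  t = 3.0000: CF_t = 1040.000000, DF = 0.933694, PV = 971.042005
Price P = sum_t PV_t = 1164.322983
Macaulay numerator sum_t t * PV_t:
  t * PV_t at t = 0.5000: 19.772615
  t * PV_t at t = 1.0000: 39.095630
  t * PV_t at t = 1.5000: 57.976713
  t * PV_t at t = 2.0000: 76.423415
  t * PV_t at t = 2.5000: 94.443172
  t * PV_t at t = 3.0000: 2913.126014
Macaulay duration D = (sum_t t * PV_t) / P = 3200.837558 / 1164.322983 = 2.749098


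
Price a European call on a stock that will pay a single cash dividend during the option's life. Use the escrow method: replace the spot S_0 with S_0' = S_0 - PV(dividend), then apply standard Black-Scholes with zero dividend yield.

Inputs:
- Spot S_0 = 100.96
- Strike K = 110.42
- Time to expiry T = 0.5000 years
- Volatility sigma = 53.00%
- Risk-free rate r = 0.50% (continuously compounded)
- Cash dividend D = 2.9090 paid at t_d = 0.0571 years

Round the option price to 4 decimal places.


Answer: Price = 10.1563

Derivation:
PV(D) = D * exp(-r * t_d) = 2.9090 * 0.99971454 = 2.90816960
S_0' = S_0 - PV(D) = 100.9600 - 2.90816960 = 98.05183040
d1 = (ln(S_0'/K) + (r + sigma^2/2)*T) / (sigma*sqrt(T)) = -0.12293000
d2 = d1 - sigma*sqrt(T) = -0.49769659
exp(-rT) = 0.99750312
N(d1) = 0.45108127; N(d2) = 0.30934896
C = S_0' * N(d1) - K * exp(-rT) * N(d2) = 98.05183040 * 0.45108127 - 110.4200 * 0.99750312 * 0.30934896 = 10.1563


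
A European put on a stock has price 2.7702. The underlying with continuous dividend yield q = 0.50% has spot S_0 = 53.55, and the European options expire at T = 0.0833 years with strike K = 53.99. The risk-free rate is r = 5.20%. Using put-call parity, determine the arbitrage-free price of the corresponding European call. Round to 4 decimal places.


Answer: Call price = 2.5413

Derivation:
Put-call parity: C - P = S_0 * exp(-qT) - K * exp(-rT).
S_0 * exp(-qT) = 53.5500 * 0.99958359 = 53.52770107
K * exp(-rT) = 53.9900 * 0.99567777 = 53.75664269
C = P + S*exp(-qT) - K*exp(-rT)
C = 2.7702 + 53.52770107 - 53.75664269 = 2.5413


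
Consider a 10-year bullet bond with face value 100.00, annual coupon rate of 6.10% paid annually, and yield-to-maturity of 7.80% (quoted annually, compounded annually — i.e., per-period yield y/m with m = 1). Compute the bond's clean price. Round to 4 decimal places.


Coupon per period c = face * coupon_rate / m = 6.100000
Periods per year m = 1; per-period yield y/m = 0.078000
Number of cashflows N = 10
Cashflows (t years, CF_t, discount factor 1/(1+y/m)^(m*t), PV):
  t = 1.0000: CF_t = 6.100000, DF = 0.927644, PV = 5.658627
  t = 2.0000: CF_t = 6.100000, DF = 0.860523, PV = 5.249190
  t = 3.0000: CF_t = 6.100000, DF = 0.798259, PV = 4.869379
  t = 4.0000: CF_t = 6.100000, DF = 0.740500, PV = 4.517049
  t = 5.0000: CF_t = 6.100000, DF = 0.686920, PV = 4.190212
  t = 6.0000: CF_t = 6.100000, DF = 0.637217, PV = 3.887024
  t = 7.0000: CF_t = 6.100000, DF = 0.591111, PV = 3.605774
  t = 8.0000: CF_t = 6.100000, DF = 0.548340, PV = 3.344874
  t = 9.0000: CF_t = 6.100000, DF = 0.508664, PV = 3.102851
  t = 10.0000: CF_t = 106.100000, DF = 0.471859, PV = 50.064257
Price P = sum_t PV_t = 88.489238

Answer: Price = 88.4892


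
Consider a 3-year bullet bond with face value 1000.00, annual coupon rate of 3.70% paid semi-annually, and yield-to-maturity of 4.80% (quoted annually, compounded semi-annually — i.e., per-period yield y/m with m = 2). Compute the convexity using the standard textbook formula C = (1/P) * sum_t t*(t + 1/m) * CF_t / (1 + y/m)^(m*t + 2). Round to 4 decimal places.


Coupon per period c = face * coupon_rate / m = 18.500000
Periods per year m = 2; per-period yield y/m = 0.024000
Number of cashflows N = 6
Cashflows (t years, CF_t, discount factor 1/(1+y/m)^(m*t), PV):
  t = 0.5000: CF_t = 18.500000, DF = 0.976562, PV = 18.066406
  t = 1.0000: CF_t = 18.500000, DF = 0.953674, PV = 17.642975
  t = 1.5000: CF_t = 18.500000, DF = 0.931323, PV = 17.229468
  t = 2.0000: CF_t = 18.500000, DF = 0.909495, PV = 16.825652
  t = 2.5000: CF_t = 18.500000, DF = 0.888178, PV = 16.431301
  t = 3.0000: CF_t = 1018.500000, DF = 0.867362, PV = 883.407930
Price P = sum_t PV_t = 969.603732
Convexity numerator sum_t t*(t + 1/m) * CF_t / (1+y/m)^(m*t + 2):
  t = 0.5000: term = 8.614734
  t = 1.0000: term = 25.238478
  t = 1.5000: term = 49.293902
  t = 2.0000: term = 80.230961
  t = 2.5000: term = 117.525821
  t = 3.0000: term = 8846.076266
Convexity = (1/P) * sum = 9126.980162 / 969.603732 = 9.413103

Answer: Convexity = 9.4131


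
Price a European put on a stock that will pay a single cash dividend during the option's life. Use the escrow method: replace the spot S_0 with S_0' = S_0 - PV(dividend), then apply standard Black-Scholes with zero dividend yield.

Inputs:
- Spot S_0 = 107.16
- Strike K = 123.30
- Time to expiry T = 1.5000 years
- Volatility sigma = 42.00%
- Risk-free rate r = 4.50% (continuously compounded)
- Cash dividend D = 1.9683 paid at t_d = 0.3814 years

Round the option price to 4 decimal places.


Answer: Price = 27.7302

Derivation:
PV(D) = D * exp(-r * t_d) = 1.9683 * 0.98298345 = 1.93480632
S_0' = S_0 - PV(D) = 107.1600 - 1.93480632 = 105.22519368
d1 = (ln(S_0'/K) + (r + sigma^2/2)*T) / (sigma*sqrt(T)) = 0.08025451
d2 = d1 - sigma*sqrt(T) = -0.43413834
exp(-rT) = 0.93472772
N(-d1) = 0.46801742; N(-d2) = 0.66790601
P = K * exp(-rT) * N(-d2) - S_0' * N(-d1) = 123.3000 * 0.93472772 * 0.66790601 - 105.22519368 * 0.46801742 = 27.7302


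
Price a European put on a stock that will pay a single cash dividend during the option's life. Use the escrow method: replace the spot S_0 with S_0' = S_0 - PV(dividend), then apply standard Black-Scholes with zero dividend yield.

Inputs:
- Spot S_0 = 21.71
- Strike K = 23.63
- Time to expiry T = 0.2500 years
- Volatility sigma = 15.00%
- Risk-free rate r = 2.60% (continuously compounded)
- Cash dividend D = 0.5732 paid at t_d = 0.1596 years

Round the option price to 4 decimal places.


PV(D) = D * exp(-r * t_d) = 0.5732 * 0.99585900 = 0.57082638
S_0' = S_0 - PV(D) = 21.7100 - 0.57082638 = 21.13917362
d1 = (ln(S_0'/K) + (r + sigma^2/2)*T) / (sigma*sqrt(T)) = -1.36102270
d2 = d1 - sigma*sqrt(T) = -1.43602270
exp(-rT) = 0.99352108
N(-d1) = 0.91324674; N(-d2) = 0.92450206
P = K * exp(-rT) * N(-d2) - S_0' * N(-d1) = 23.6300 * 0.99352108 * 0.92450206 - 21.13917362 * 0.91324674 = 2.3992

Answer: Price = 2.3992


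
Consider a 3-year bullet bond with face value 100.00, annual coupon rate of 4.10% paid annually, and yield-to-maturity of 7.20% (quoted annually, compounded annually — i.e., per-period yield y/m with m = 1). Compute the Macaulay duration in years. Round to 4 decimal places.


Coupon per period c = face * coupon_rate / m = 4.100000
Periods per year m = 1; per-period yield y/m = 0.072000
Number of cashflows N = 3
Cashflows (t years, CF_t, discount factor 1/(1+y/m)^(m*t), PV):
  t = 1.0000: CF_t = 4.100000, DF = 0.932836, PV = 3.824627
  t = 2.0000: CF_t = 4.100000, DF = 0.870183, PV = 3.567749
  t = 3.0000: CF_t = 104.100000, DF = 0.811738, PV = 84.501880
Price P = sum_t PV_t = 91.894256
Macaulay numerator sum_t t * PV_t:
  t * PV_t at t = 1.0000: 3.824627
  t * PV_t at t = 2.0000: 7.135498
  t * PV_t at t = 3.0000: 253.505641
Macaulay duration D = (sum_t t * PV_t) / P = 264.465766 / 91.894256 = 2.877936

Answer: Macaulay duration = 2.8779 years


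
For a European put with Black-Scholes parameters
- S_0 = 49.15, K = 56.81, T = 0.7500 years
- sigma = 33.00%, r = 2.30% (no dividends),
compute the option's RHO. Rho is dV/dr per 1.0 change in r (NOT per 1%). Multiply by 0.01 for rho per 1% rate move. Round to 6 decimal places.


Answer: Rho = -30.244019

Derivation:
d1 = -0.3035393496; d2 = -0.5893277329
phi(d1) = 0.3809806847; exp(-qT) = 1.0000000000; exp(-rT) = 0.9828979294
N(-d2) = 0.7221792777
Rho = -K*T*exp(-rT)*N(-d2) = -56.8100 * 0.7500 * 0.9828979294 * 0.7221792777 = -30.244019


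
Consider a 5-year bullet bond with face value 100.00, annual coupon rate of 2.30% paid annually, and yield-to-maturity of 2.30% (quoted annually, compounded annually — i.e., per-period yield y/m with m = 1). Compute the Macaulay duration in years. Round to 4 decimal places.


Answer: Macaulay duration = 4.7802 years

Derivation:
Coupon per period c = face * coupon_rate / m = 2.300000
Periods per year m = 1; per-period yield y/m = 0.023000
Number of cashflows N = 5
Cashflows (t years, CF_t, discount factor 1/(1+y/m)^(m*t), PV):
  t = 1.0000: CF_t = 2.300000, DF = 0.977517, PV = 2.248289
  t = 2.0000: CF_t = 2.300000, DF = 0.955540, PV = 2.197741
  t = 3.0000: CF_t = 2.300000, DF = 0.934056, PV = 2.148330
  t = 4.0000: CF_t = 2.300000, DF = 0.913056, PV = 2.100029
  t = 5.0000: CF_t = 102.300000, DF = 0.892528, PV = 91.305611
Price P = sum_t PV_t = 100.000000
Macaulay numerator sum_t t * PV_t:
  t * PV_t at t = 1.0000: 2.248289
  t * PV_t at t = 2.0000: 4.395483
  t * PV_t at t = 3.0000: 6.444989
  t * PV_t at t = 4.0000: 8.400116
  t * PV_t at t = 5.0000: 456.528053
Macaulay duration D = (sum_t t * PV_t) / P = 478.016930 / 100.000000 = 4.780169


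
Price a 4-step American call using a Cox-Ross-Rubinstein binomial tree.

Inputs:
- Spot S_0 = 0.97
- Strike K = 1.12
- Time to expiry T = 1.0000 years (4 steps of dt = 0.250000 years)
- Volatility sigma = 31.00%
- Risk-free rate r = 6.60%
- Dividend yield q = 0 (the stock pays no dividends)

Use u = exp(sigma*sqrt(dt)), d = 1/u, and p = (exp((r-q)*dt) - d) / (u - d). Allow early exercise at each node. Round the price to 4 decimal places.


Answer: Price = V(0,0) = 0.0951

Derivation:
dt = T/N = 0.250000
u = exp(sigma*sqrt(dt)) = 1.167658; d = 1/u = 0.856415
p = (exp((r-q)*dt) - d) / (u - d) = 0.514780
Discount per step: exp(-r*dt) = 0.983635
Stock lattice S(k, i) with i counting down-moves:
  k=0: S(0,0) = 0.9700
  k=1: S(1,0) = 1.1326; S(1,1) = 0.8307
  k=2: S(2,0) = 1.3225; S(2,1) = 0.9700; S(2,2) = 0.7114
  k=3: S(3,0) = 1.5443; S(3,1) = 1.1326; S(3,2) = 0.8307; S(3,3) = 0.6093
  k=4: S(4,0) = 1.8032; S(4,1) = 1.3225; S(4,2) = 0.9700; S(4,3) = 0.7114; S(4,4) = 0.5218
Terminal payoffs V(N, i) = max(S_T - K, 0):
  V(4,0) = 0.683160; V(4,1) = 0.202522; V(4,2) = 0.000000; V(4,3) = 0.000000; V(4,4) = 0.000000
Backward induction: V(k, i) = exp(-r*dt) * [p * V(k+1, i) + (1-p) * V(k+1, i+1)]; then take max(V_cont, immediate exercise) for American.
  V(3,0) = exp(-r*dt) * [p*0.683160 + (1-p)*0.202522] = 0.442582; exercise = 0.424254; V(3,0) = max -> 0.442582
  V(3,1) = exp(-r*dt) * [p*0.202522 + (1-p)*0.000000] = 0.102548; exercise = 0.012628; V(3,1) = max -> 0.102548
  V(3,2) = exp(-r*dt) * [p*0.000000 + (1-p)*0.000000] = 0.000000; exercise = 0.000000; V(3,2) = max -> 0.000000
  V(3,3) = exp(-r*dt) * [p*0.000000 + (1-p)*0.000000] = 0.000000; exercise = 0.000000; V(3,3) = max -> 0.000000
  V(2,0) = exp(-r*dt) * [p*0.442582 + (1-p)*0.102548] = 0.273048; exercise = 0.202522; V(2,0) = max -> 0.273048
  V(2,1) = exp(-r*dt) * [p*0.102548 + (1-p)*0.000000] = 0.051926; exercise = 0.000000; V(2,1) = max -> 0.051926
  V(2,2) = exp(-r*dt) * [p*0.000000 + (1-p)*0.000000] = 0.000000; exercise = 0.000000; V(2,2) = max -> 0.000000
  V(1,0) = exp(-r*dt) * [p*0.273048 + (1-p)*0.051926] = 0.163043; exercise = 0.012628; V(1,0) = max -> 0.163043
  V(1,1) = exp(-r*dt) * [p*0.051926 + (1-p)*0.000000] = 0.026293; exercise = 0.000000; V(1,1) = max -> 0.026293
  V(0,0) = exp(-r*dt) * [p*0.163043 + (1-p)*0.026293] = 0.095107; exercise = 0.000000; V(0,0) = max -> 0.095107


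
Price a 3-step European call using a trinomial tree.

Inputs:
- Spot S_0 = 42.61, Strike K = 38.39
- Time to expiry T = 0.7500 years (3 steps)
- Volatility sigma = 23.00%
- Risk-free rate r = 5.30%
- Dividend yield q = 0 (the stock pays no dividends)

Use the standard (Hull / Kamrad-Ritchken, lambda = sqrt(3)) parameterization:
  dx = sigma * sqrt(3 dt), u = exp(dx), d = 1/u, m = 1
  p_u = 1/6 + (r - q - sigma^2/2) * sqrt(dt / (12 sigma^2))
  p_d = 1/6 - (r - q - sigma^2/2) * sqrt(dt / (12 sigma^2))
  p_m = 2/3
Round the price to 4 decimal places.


dt = T/N = 0.250000; dx = sigma*sqrt(3*dt) = 0.199186
u = exp(dx) = 1.220409; d = 1/u = 0.819398
p_u = 0.183328, p_m = 0.666667, p_d = 0.150005
Discount per step: exp(-r*dt) = 0.986837
Stock lattice S(k, j) with j the centered position index:
  k=0: S(0,+0) = 42.6100
  k=1: S(1,-1) = 34.9145; S(1,+0) = 42.6100; S(1,+1) = 52.0016
  k=2: S(2,-2) = 28.6089; S(2,-1) = 34.9145; S(2,+0) = 42.6100; S(2,+1) = 52.0016; S(2,+2) = 63.4632
  k=3: S(3,-3) = 23.4421; S(3,-2) = 28.6089; S(3,-1) = 34.9145; S(3,+0) = 42.6100; S(3,+1) = 52.0016; S(3,+2) = 63.4632; S(3,+3) = 77.4511
Terminal payoffs V(N, j) = max(S_T - K, 0):
  V(3,-3) = 0.000000; V(3,-2) = 0.000000; V(3,-1) = 0.000000; V(3,+0) = 4.220000; V(3,+1) = 13.611617; V(3,+2) = 25.073228; V(3,+3) = 39.061079
Backward induction: V(k, j) = exp(-r*dt) * [p_u * V(k+1, j+1) + p_m * V(k+1, j) + p_d * V(k+1, j-1)]
  V(2,-2) = exp(-r*dt) * [p_u*0.000000 + p_m*0.000000 + p_d*0.000000] = 0.000000
  V(2,-1) = exp(-r*dt) * [p_u*4.220000 + p_m*0.000000 + p_d*0.000000] = 0.763462
  V(2,+0) = exp(-r*dt) * [p_u*13.611617 + p_m*4.220000 + p_d*0.000000] = 5.238850
  V(2,+1) = exp(-r*dt) * [p_u*25.073228 + p_m*13.611617 + p_d*4.220000] = 14.115785
  V(2,+2) = exp(-r*dt) * [p_u*39.061079 + p_m*25.073228 + p_d*13.611617] = 25.577144
  V(1,-1) = exp(-r*dt) * [p_u*5.238850 + p_m*0.763462 + p_d*0.000000] = 1.450063
  V(1,+0) = exp(-r*dt) * [p_u*14.115785 + p_m*5.238850 + p_d*0.763462] = 6.113371
  V(1,+1) = exp(-r*dt) * [p_u*25.577144 + p_m*14.115785 + p_d*5.238850] = 14.689460
  V(0,+0) = exp(-r*dt) * [p_u*14.689460 + p_m*6.113371 + p_d*1.450063] = 6.894135

Answer: Price = V(0,0) = 6.8941


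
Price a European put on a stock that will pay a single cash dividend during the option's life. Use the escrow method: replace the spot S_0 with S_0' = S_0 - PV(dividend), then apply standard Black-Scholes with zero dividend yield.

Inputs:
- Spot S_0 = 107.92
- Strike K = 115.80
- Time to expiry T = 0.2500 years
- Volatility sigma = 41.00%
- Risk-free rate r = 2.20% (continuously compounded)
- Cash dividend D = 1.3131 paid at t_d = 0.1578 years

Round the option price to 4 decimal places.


Answer: Price = 13.9610

Derivation:
PV(D) = D * exp(-r * t_d) = 1.3131 * 0.99653442 = 1.30854935
S_0' = S_0 - PV(D) = 107.9200 - 1.30854935 = 106.61145065
d1 = (ln(S_0'/K) + (r + sigma^2/2)*T) / (sigma*sqrt(T)) = -0.27395679
d2 = d1 - sigma*sqrt(T) = -0.47895679
exp(-rT) = 0.99451510
N(-d1) = 0.60794109; N(-d2) = 0.68401532
P = K * exp(-rT) * N(-d2) - S_0' * N(-d1) = 115.8000 * 0.99451510 * 0.68401532 - 106.61145065 * 0.60794109 = 13.9610


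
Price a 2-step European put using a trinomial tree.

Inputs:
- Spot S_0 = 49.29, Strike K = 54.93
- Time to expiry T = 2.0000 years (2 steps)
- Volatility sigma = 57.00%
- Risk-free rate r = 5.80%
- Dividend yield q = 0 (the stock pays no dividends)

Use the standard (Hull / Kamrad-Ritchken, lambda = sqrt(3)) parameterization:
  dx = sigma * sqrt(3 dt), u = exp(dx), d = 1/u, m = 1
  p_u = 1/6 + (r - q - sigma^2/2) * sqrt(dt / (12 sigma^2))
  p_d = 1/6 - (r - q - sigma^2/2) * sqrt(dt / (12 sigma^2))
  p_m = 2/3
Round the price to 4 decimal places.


dt = T/N = 1.000000; dx = sigma*sqrt(3*dt) = 0.987269
u = exp(dx) = 2.683895; d = 1/u = 0.372593
p_u = 0.113768, p_m = 0.666667, p_d = 0.219565
Discount per step: exp(-r*dt) = 0.943650
Stock lattice S(k, j) with j the centered position index:
  k=0: S(0,+0) = 49.2900
  k=1: S(1,-1) = 18.3651; S(1,+0) = 49.2900; S(1,+1) = 132.2892
  k=2: S(2,-2) = 6.8427; S(2,-1) = 18.3651; S(2,+0) = 49.2900; S(2,+1) = 132.2892; S(2,+2) = 355.0502
Terminal payoffs V(N, j) = max(K - S_T, 0):
  V(2,-2) = 48.087294; V(2,-1) = 36.564898; V(2,+0) = 5.640000; V(2,+1) = 0.000000; V(2,+2) = 0.000000
Backward induction: V(k, j) = exp(-r*dt) * [p_u * V(k+1, j+1) + p_m * V(k+1, j) + p_d * V(k+1, j-1)]
  V(1,-1) = exp(-r*dt) * [p_u*5.640000 + p_m*36.564898 + p_d*48.087294] = 33.571803
  V(1,+0) = exp(-r*dt) * [p_u*0.000000 + p_m*5.640000 + p_d*36.564898] = 11.124100
  V(1,+1) = exp(-r*dt) * [p_u*0.000000 + p_m*0.000000 + p_d*5.640000] = 1.168566
  V(0,+0) = exp(-r*dt) * [p_u*1.168566 + p_m*11.124100 + p_d*33.571803] = 14.079455

Answer: Price = V(0,0) = 14.0795


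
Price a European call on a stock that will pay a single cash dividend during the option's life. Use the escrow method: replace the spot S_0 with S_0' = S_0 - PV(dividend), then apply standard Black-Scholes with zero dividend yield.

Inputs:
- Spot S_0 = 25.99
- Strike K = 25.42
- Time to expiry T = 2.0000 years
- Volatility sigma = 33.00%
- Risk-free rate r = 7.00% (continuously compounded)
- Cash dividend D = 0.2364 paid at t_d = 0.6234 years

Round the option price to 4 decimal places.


Answer: Price = 6.4795

Derivation:
PV(D) = D * exp(-r * t_d) = 0.2364 * 0.95730044 = 0.22630582
S_0' = S_0 - PV(D) = 25.9900 - 0.22630582 = 25.76369418
d1 = (ln(S_0'/K) + (r + sigma^2/2)*T) / (sigma*sqrt(T)) = 0.56210711
d2 = d1 - sigma*sqrt(T) = 0.09541663
exp(-rT) = 0.86935824
N(d1) = 0.71297848; N(d2) = 0.53800805
C = S_0' * N(d1) - K * exp(-rT) * N(d2) = 25.76369418 * 0.71297848 - 25.4200 * 0.86935824 * 0.53800805 = 6.4795


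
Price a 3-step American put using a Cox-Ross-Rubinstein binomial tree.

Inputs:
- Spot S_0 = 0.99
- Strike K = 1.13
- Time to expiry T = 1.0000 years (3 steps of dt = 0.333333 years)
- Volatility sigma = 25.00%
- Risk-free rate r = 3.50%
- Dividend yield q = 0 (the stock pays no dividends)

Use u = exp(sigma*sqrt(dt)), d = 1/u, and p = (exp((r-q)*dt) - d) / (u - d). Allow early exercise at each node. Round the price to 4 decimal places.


dt = T/N = 0.333333
u = exp(sigma*sqrt(dt)) = 1.155274; d = 1/u = 0.865596
p = (exp((r-q)*dt) - d) / (u - d) = 0.504489
Discount per step: exp(-r*dt) = 0.988401
Stock lattice S(k, i) with i counting down-moves:
  k=0: S(0,0) = 0.9900
  k=1: S(1,0) = 1.1437; S(1,1) = 0.8569
  k=2: S(2,0) = 1.3213; S(2,1) = 0.9900; S(2,2) = 0.7418
  k=3: S(3,0) = 1.5265; S(3,1) = 1.1437; S(3,2) = 0.8569; S(3,3) = 0.6421
Terminal payoffs V(N, i) = max(K - S_T, 0):
  V(3,0) = 0.000000; V(3,1) = 0.000000; V(3,2) = 0.273060; V(3,3) = 0.487933
Backward induction: V(k, i) = exp(-r*dt) * [p * V(k+1, i) + (1-p) * V(k+1, i+1)]; then take max(V_cont, immediate exercise) for American.
  V(2,0) = exp(-r*dt) * [p*0.000000 + (1-p)*0.000000] = 0.000000; exercise = 0.000000; V(2,0) = max -> 0.000000
  V(2,1) = exp(-r*dt) * [p*0.000000 + (1-p)*0.273060] = 0.133735; exercise = 0.140000; V(2,1) = max -> 0.140000
  V(2,2) = exp(-r*dt) * [p*0.273060 + (1-p)*0.487933] = 0.375130; exercise = 0.388237; V(2,2) = max -> 0.388237
  V(1,0) = exp(-r*dt) * [p*0.000000 + (1-p)*0.140000] = 0.068567; exercise = 0.000000; V(1,0) = max -> 0.068567
  V(1,1) = exp(-r*dt) * [p*0.140000 + (1-p)*0.388237] = 0.259954; exercise = 0.273060; V(1,1) = max -> 0.273060
  V(0,0) = exp(-r*dt) * [p*0.068567 + (1-p)*0.273060] = 0.167925; exercise = 0.140000; V(0,0) = max -> 0.167925

Answer: Price = V(0,0) = 0.1679


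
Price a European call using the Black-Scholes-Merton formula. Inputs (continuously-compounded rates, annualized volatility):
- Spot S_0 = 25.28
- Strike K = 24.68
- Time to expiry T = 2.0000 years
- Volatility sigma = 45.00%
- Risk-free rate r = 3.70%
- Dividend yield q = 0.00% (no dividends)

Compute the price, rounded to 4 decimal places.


d1 = (ln(S/K) + (r - q + 0.5*sigma^2) * T) / (sigma * sqrt(T)) = 0.47222220
d2 = d1 - sigma * sqrt(T) = -0.16417390
exp(-rT) = 0.92867169; exp(-qT) = 1.00000000
C = S_0 * exp(-qT) * N(d1) - K * exp(-rT) * N(d2)
N(d1) = 0.68161590; N(d2) = 0.43479712
C = 25.2800 * 1.00000000 * 0.68161590 - 24.6800 * 0.92867169 * 0.43479712 = 7.2659

Answer: Price = 7.2659


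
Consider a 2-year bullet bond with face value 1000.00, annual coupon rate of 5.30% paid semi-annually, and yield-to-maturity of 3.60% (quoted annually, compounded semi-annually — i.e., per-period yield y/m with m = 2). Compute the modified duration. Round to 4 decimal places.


Answer: Modified duration = 1.8912

Derivation:
Coupon per period c = face * coupon_rate / m = 26.500000
Periods per year m = 2; per-period yield y/m = 0.018000
Number of cashflows N = 4
Cashflows (t years, CF_t, discount factor 1/(1+y/m)^(m*t), PV):
  t = 0.5000: CF_t = 26.500000, DF = 0.982318, PV = 26.031434
  t = 1.0000: CF_t = 26.500000, DF = 0.964949, PV = 25.571153
  t = 1.5000: CF_t = 26.500000, DF = 0.947887, PV = 25.119011
  t = 2.0000: CF_t = 1026.500000, DF = 0.931127, PV = 955.801795
Price P = sum_t PV_t = 1032.523394
First compute Macaulay numerator sum_t t * PV_t:
  t * PV_t at t = 0.5000: 13.015717
  t * PV_t at t = 1.0000: 25.571153
  t * PV_t at t = 1.5000: 37.678517
  t * PV_t at t = 2.0000: 1911.603590
Macaulay duration D = 1987.868977 / 1032.523394 = 1.925253
Modified duration = D / (1 + y/m) = 1.925253 / (1 + 0.018000) = 1.891211


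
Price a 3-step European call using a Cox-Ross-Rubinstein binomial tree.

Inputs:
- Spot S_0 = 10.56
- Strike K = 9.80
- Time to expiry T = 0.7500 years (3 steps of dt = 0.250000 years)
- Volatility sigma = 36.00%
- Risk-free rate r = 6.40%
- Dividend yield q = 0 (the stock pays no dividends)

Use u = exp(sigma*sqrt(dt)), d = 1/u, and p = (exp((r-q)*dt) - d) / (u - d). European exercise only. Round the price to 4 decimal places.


Answer: Price = V(0,0) = 2.0049

Derivation:
dt = T/N = 0.250000
u = exp(sigma*sqrt(dt)) = 1.197217; d = 1/u = 0.835270
p = (exp((r-q)*dt) - d) / (u - d) = 0.499682
Discount per step: exp(-r*dt) = 0.984127
Stock lattice S(k, i) with i counting down-moves:
  k=0: S(0,0) = 10.5600
  k=1: S(1,0) = 12.6426; S(1,1) = 8.8205
  k=2: S(2,0) = 15.1360; S(2,1) = 10.5600; S(2,2) = 7.3675
  k=3: S(3,0) = 18.1210; S(3,1) = 12.6426; S(3,2) = 8.8205; S(3,3) = 6.1538
Terminal payoffs V(N, i) = max(S_T - K, 0):
  V(3,0) = 8.321032; V(3,1) = 2.842615; V(3,2) = 0.000000; V(3,3) = 0.000000
Backward induction: V(k, i) = exp(-r*dt) * [p * V(k+1, i) + (1-p) * V(k+1, i+1)].
  V(2,0) = exp(-r*dt) * [p*8.321032 + (1-p)*2.842615] = 5.491511
  V(2,1) = exp(-r*dt) * [p*2.842615 + (1-p)*0.000000] = 1.397858
  V(2,2) = exp(-r*dt) * [p*0.000000 + (1-p)*0.000000] = 0.000000
  V(1,0) = exp(-r*dt) * [p*5.491511 + (1-p)*1.397858] = 3.388727
  V(1,1) = exp(-r*dt) * [p*1.397858 + (1-p)*0.000000] = 0.687398
  V(0,0) = exp(-r*dt) * [p*3.388727 + (1-p)*0.687398] = 2.004867


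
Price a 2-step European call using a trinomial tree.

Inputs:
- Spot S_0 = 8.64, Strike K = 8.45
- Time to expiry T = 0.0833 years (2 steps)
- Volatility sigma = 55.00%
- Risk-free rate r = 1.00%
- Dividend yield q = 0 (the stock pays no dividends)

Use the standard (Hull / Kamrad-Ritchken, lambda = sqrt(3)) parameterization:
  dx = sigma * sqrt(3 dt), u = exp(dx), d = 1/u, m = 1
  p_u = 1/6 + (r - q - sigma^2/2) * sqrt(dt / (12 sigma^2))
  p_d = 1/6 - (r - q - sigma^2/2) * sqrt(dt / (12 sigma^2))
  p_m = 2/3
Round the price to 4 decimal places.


dt = T/N = 0.041650; dx = sigma*sqrt(3*dt) = 0.194415
u = exp(dx) = 1.214601; d = 1/u = 0.823316
p_u = 0.151537, p_m = 0.666667, p_d = 0.181797
Discount per step: exp(-r*dt) = 0.999584
Stock lattice S(k, j) with j the centered position index:
  k=0: S(0,+0) = 8.6400
  k=1: S(1,-1) = 7.1134; S(1,+0) = 8.6400; S(1,+1) = 10.4942
  k=2: S(2,-2) = 5.8566; S(2,-1) = 7.1134; S(2,+0) = 8.6400; S(2,+1) = 10.4942; S(2,+2) = 12.7462
Terminal payoffs V(N, j) = max(S_T - K, 0):
  V(2,-2) = 0.000000; V(2,-1) = 0.000000; V(2,+0) = 0.190000; V(2,+1) = 2.044151; V(2,+2) = 4.296204
Backward induction: V(k, j) = exp(-r*dt) * [p_u * V(k+1, j+1) + p_m * V(k+1, j) + p_d * V(k+1, j-1)]
  V(1,-1) = exp(-r*dt) * [p_u*0.190000 + p_m*0.000000 + p_d*0.000000] = 0.028780
  V(1,+0) = exp(-r*dt) * [p_u*2.044151 + p_m*0.190000 + p_d*0.000000] = 0.436248
  V(1,+1) = exp(-r*dt) * [p_u*4.296204 + p_m*2.044151 + p_d*0.190000] = 2.047488
  V(0,+0) = exp(-r*dt) * [p_u*2.047488 + p_m*0.436248 + p_d*0.028780] = 0.606081

Answer: Price = V(0,0) = 0.6061
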